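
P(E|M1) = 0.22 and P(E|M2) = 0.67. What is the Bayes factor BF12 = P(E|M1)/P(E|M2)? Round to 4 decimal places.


Bayes factor BF12 = P(E|M1) / P(E|M2)
= 0.22 / 0.67
= 0.3284

0.3284


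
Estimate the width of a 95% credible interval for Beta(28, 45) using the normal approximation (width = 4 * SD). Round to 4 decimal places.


For Beta(a,b): Var = ab/((a+b)^2(a+b+1))
Var = 0.0032, SD = 0.0565
Approximate 95% CI width = 4 * 0.0565 = 0.2261

0.2261


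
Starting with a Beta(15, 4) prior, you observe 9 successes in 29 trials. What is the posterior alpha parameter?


For a Beta-Binomial conjugate model:
Posterior alpha = prior alpha + number of successes
= 15 + 9 = 24

24


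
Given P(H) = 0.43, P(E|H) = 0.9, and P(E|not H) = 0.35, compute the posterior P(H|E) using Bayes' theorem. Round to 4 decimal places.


By Bayes' theorem: P(H|E) = P(E|H)*P(H) / P(E)
P(E) = P(E|H)*P(H) + P(E|not H)*P(not H)
P(E) = 0.9*0.43 + 0.35*0.57 = 0.5865
P(H|E) = 0.9*0.43 / 0.5865 = 0.6598

0.6598


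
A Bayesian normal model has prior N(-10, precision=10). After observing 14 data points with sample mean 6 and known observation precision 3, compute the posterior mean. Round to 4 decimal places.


Posterior mean = (prior_precision * prior_mean + n * data_precision * data_mean) / (prior_precision + n * data_precision)
Numerator = 10*-10 + 14*3*6 = 152
Denominator = 10 + 14*3 = 52
Posterior mean = 2.9231

2.9231


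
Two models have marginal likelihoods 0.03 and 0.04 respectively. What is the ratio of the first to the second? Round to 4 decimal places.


Evidence ratio = 0.03 / 0.04
= 0.75

0.75


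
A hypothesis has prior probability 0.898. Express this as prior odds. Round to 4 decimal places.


Odds = P(H) / P(not H) = 0.898 / 0.102
= 8.8039

8.8039


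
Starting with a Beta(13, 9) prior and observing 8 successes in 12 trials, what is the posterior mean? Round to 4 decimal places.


Posterior parameters: alpha = 13 + 8 = 21
beta = 9 + 4 = 13
Posterior mean = alpha / (alpha + beta) = 21 / 34
= 0.6176

0.6176


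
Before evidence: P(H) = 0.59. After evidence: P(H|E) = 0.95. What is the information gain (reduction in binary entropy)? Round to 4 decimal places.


Prior entropy = 0.9765
Posterior entropy = 0.2864
Information gain = 0.9765 - 0.2864 = 0.6901

0.6901


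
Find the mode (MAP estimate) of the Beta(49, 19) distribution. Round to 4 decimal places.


For Beta(a,b) with a,b > 1:
Mode = (a-1)/(a+b-2) = (49-1)/(68-2)
= 48/66 = 0.7273

0.7273


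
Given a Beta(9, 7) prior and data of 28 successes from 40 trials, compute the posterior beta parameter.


Number of failures = 40 - 28 = 12
Posterior beta = 7 + 12 = 19

19


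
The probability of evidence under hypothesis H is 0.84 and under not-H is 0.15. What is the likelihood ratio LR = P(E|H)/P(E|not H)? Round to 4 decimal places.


LR = 0.84 / 0.15
= 5.6

5.6


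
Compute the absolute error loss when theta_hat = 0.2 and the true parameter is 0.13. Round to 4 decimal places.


L = |theta_hat - theta_true|
= |0.2 - 0.13| = 0.07

0.07


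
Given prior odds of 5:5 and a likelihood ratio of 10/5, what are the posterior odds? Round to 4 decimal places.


Posterior odds = prior odds * LR
Prior odds = 5/5 = 1.0
LR = 10/5 = 2.0
Posterior odds = 1.0 * 2.0 = 2.0

2.0


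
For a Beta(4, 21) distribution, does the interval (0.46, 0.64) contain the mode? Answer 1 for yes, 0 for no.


Mode of Beta(a,b) = (a-1)/(a+b-2)
= (4-1)/(4+21-2) = 0.1304
Check: 0.46 <= 0.1304 <= 0.64?
Result: 0

0


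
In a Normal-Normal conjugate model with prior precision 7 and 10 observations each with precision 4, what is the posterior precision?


Posterior precision = prior precision + n * observation precision
= 7 + 10 * 4
= 7 + 40 = 47

47


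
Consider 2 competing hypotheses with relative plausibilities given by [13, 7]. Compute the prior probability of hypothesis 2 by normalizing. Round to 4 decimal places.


Sum of weights = 13 + 7 = 20
Normalized prior for H2 = 7 / 20
= 0.35

0.35


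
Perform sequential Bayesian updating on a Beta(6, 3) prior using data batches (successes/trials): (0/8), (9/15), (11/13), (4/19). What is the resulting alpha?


Accumulate successes: 24
Posterior alpha = prior alpha + sum of successes
= 6 + 24 = 30

30


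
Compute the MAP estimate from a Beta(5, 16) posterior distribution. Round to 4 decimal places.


MAP = mode of Beta distribution
= (alpha - 1)/(alpha + beta - 2)
= (5-1)/(5+16-2)
= 4/19 = 0.2105

0.2105


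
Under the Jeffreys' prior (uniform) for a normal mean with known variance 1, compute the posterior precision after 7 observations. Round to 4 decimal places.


Prior precision = 0 (flat prior).
Post. prec. = 0 + n/var = 7/1 = 7.0

7.0


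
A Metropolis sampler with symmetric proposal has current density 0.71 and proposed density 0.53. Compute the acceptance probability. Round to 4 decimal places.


For symmetric proposals, acceptance = min(1, pi(x*)/pi(x))
= min(1, 0.53/0.71)
= min(1, 0.7465) = 0.7465

0.7465


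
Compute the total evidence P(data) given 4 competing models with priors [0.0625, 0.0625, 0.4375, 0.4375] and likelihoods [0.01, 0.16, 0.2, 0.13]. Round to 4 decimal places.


Marginal likelihood = sum P(model_i) * P(data|model_i)
Model 1: 0.0625 * 0.01 = 0.0006
Model 2: 0.0625 * 0.16 = 0.01
Model 3: 0.4375 * 0.2 = 0.0875
Model 4: 0.4375 * 0.13 = 0.0569
Total = 0.155

0.155


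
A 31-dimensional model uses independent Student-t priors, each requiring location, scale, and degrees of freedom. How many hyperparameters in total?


Per parameter: 3 (location, scale, and degrees of freedom).
Total = 31 * 3 = 93

93


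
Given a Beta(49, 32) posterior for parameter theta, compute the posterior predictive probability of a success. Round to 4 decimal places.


For a Beta-Bernoulli model, the predictive probability is the mean:
P(success) = 49/(49+32) = 49/81 = 0.6049

0.6049


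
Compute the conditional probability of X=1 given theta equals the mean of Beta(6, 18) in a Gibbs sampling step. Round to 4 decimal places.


Mean of Beta(6, 18) = 0.25
P(X=1 | theta=0.25) = 0.25

0.25


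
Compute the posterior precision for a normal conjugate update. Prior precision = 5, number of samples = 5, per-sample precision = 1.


tau_post = tau_0 + n * tau
= 5 + 5 * 1 = 10

10


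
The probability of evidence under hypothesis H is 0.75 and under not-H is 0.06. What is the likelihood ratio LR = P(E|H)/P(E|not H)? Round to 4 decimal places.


LR = 0.75 / 0.06
= 12.5

12.5


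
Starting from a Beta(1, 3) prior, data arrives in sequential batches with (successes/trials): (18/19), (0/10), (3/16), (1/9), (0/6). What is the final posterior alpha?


In sequential Bayesian updating, we sum all successes.
Total successes = 22
Final alpha = 1 + 22 = 23

23


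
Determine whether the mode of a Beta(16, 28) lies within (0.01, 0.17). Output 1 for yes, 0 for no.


First find the mode: (a-1)/(a+b-2) = 0.3571
Is 0.3571 in (0.01, 0.17)? 0

0


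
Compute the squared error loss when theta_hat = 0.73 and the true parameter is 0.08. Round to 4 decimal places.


L = (theta_hat - theta_true)^2
= (0.73 - 0.08)^2
= 0.65^2 = 0.4225

0.4225


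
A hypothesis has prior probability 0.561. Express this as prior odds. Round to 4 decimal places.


Odds = P(H) / P(not H) = 0.561 / 0.439
= 1.2779

1.2779


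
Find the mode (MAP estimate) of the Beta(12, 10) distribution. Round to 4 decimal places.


For Beta(a,b) with a,b > 1:
Mode = (a-1)/(a+b-2) = (12-1)/(22-2)
= 11/20 = 0.55

0.55


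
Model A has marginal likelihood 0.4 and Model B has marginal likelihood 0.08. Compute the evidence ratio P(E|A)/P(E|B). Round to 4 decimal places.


Evidence ratio = P(E|A) / P(E|B)
= 0.4 / 0.08
= 5.0

5.0


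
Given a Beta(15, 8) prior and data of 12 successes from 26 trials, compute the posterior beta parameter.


Number of failures = 26 - 12 = 14
Posterior beta = 8 + 14 = 22

22


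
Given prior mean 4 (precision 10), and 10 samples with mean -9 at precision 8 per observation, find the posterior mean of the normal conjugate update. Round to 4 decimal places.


The posterior mean is a precision-weighted average of prior and data.
Post. prec. = 10 + 80 = 90
Post. mean = (40 + -720)/90 = -680/90 = -7.5556

-7.5556


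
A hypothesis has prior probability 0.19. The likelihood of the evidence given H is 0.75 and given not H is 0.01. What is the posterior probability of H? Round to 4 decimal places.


Using Bayes' theorem:
P(E) = 0.19 * 0.75 + 0.81 * 0.01
P(E) = 0.1506
P(H|E) = (0.19 * 0.75) / 0.1506 = 0.9462

0.9462


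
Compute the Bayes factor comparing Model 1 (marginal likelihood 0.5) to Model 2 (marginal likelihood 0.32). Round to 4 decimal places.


BF12 = marginal likelihood of M1 / marginal likelihood of M2
= 0.5/0.32
= 1.5625

1.5625


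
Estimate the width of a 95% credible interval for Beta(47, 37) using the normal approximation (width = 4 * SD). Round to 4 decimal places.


For Beta(a,b): Var = ab/((a+b)^2(a+b+1))
Var = 0.0029, SD = 0.0538
Approximate 95% CI width = 4 * 0.0538 = 0.2154

0.2154


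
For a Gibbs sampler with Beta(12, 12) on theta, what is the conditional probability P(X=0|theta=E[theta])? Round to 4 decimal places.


E[theta] = 12/(12+12) = 0.5
P(X=0|theta) = 1 - theta = 0.5

0.5


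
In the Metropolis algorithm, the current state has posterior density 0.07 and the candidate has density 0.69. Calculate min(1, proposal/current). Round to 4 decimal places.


Ratio = 0.69/0.07 = 9.8571
Acceptance probability = min(1, 9.8571)
= 1.0

1.0


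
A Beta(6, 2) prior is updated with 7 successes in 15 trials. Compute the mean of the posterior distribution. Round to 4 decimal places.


After update: Beta(13, 10)
Mean = 13 / (13 + 10) = 13 / 23
= 0.5652

0.5652


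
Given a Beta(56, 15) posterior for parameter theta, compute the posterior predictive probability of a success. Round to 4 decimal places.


For a Beta-Bernoulli model, the predictive probability is the mean:
P(success) = 56/(56+15) = 56/71 = 0.7887

0.7887


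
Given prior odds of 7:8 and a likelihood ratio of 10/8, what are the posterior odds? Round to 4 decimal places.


Posterior odds = prior odds * LR
Prior odds = 7/8 = 0.875
LR = 10/8 = 1.25
Posterior odds = 0.875 * 1.25 = 1.0938

1.0938


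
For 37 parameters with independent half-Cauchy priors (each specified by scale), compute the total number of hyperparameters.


A half-Cauchy prior has 1 hyperparameter per parameter.
Total = 37 * 1 = 37

37


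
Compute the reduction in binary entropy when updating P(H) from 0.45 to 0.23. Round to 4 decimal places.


H_before = -p*log2(p) - (1-p)*log2(1-p) for p=0.45: 0.9928
H_after for p=0.23: 0.778
Reduction = 0.9928 - 0.778 = 0.2148

0.2148


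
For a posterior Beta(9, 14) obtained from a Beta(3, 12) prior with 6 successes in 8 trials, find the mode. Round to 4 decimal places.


Mode = (alpha - 1) / (alpha + beta - 2)
= 8 / 21
= 0.381

0.381


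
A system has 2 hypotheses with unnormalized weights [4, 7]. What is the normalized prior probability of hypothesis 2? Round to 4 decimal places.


The normalized prior is the weight divided by the total.
Total weight = 11
P(H2) = 7 / 11 = 0.6364

0.6364


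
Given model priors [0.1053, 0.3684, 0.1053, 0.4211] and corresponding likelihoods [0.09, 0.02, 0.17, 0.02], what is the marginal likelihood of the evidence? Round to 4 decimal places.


P(E) = sum_i P(M_i) P(E|M_i)
= 0.0095 + 0.0074 + 0.0179 + 0.0084
= 0.0432

0.0432


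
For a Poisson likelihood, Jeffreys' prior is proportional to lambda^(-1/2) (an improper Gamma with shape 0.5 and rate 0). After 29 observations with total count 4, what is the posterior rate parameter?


Jeffreys' prior for Poisson is proportional to lambda^(-1/2).
Posterior is Gamma(0.5 + S, 0 + n) = Gamma(0.5 + 4, 29).
Posterior rate = 0 + n = 29

29.0


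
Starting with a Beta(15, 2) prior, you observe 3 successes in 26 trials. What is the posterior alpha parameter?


For a Beta-Binomial conjugate model:
Posterior alpha = prior alpha + number of successes
= 15 + 3 = 18

18


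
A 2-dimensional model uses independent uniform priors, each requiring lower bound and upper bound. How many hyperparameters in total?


Per parameter: 2 (lower bound and upper bound).
Total = 2 * 2 = 4

4


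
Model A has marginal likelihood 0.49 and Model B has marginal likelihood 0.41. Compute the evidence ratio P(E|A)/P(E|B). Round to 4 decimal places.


Evidence ratio = P(E|A) / P(E|B)
= 0.49 / 0.41
= 1.1951

1.1951


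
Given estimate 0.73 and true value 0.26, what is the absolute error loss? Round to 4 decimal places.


Absolute error = |estimate - true|
= |0.47| = 0.47

0.47


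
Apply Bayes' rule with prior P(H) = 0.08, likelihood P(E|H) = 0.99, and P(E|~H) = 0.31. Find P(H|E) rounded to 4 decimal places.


Step 1: Compute marginal P(E) = P(E|H)P(H) + P(E|~H)P(~H)
= 0.99*0.08 + 0.31*0.92 = 0.3644
Step 2: P(H|E) = P(E|H)P(H)/P(E) = 0.0792/0.3644
= 0.2173

0.2173


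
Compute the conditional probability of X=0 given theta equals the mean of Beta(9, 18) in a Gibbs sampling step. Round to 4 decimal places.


Mean of Beta(9, 18) = 0.3333
P(X=0 | theta=0.3333) = 0.6667

0.6667


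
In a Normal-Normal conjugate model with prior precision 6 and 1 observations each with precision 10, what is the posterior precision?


Posterior precision = prior precision + n * observation precision
= 6 + 1 * 10
= 6 + 10 = 16

16


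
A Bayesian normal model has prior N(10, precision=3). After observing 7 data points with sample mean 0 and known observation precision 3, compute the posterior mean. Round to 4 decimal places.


Posterior mean = (prior_precision * prior_mean + n * data_precision * data_mean) / (prior_precision + n * data_precision)
Numerator = 3*10 + 7*3*0 = 30
Denominator = 3 + 7*3 = 24
Posterior mean = 1.25

1.25


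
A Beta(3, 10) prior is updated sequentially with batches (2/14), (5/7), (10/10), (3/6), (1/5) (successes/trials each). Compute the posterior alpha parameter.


Sequential conjugate updating is equivalent to a single batch update.
Total successes across all batches = 21
alpha_posterior = alpha_prior + total_successes = 3 + 21
= 24

24


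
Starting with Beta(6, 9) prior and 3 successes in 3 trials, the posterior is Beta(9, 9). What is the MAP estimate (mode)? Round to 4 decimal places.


The mode of Beta(a, b) when a > 1 and b > 1 is (a-1)/(a+b-2)
= (9 - 1) / (9 + 9 - 2)
= 8 / 16
= 0.5

0.5


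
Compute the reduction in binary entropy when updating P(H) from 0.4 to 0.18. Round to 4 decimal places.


H_before = -p*log2(p) - (1-p)*log2(1-p) for p=0.4: 0.971
H_after for p=0.18: 0.6801
Reduction = 0.971 - 0.6801 = 0.2909

0.2909


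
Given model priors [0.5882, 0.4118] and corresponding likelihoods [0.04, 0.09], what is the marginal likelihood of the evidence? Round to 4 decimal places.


P(E) = sum_i P(M_i) P(E|M_i)
= 0.0235 + 0.0371
= 0.0606

0.0606


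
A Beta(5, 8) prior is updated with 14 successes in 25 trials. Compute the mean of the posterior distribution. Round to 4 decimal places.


After update: Beta(19, 19)
Mean = 19 / (19 + 19) = 19 / 38
= 0.5

0.5


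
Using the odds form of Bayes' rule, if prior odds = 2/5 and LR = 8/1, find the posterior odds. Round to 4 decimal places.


Bayes' rule in odds form: posterior odds = prior odds * LR
= (2 * 8) / (5 * 1)
= 16/5 = 3.2

3.2


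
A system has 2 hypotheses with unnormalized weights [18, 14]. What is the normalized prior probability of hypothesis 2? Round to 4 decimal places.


The normalized prior is the weight divided by the total.
Total weight = 32
P(H2) = 14 / 32 = 0.4375

0.4375


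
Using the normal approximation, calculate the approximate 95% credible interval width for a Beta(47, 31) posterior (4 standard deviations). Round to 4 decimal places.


Var(Beta) = 47*31/(78^2 * 79) = 0.003
SD = 0.0551
Width ~ 4*SD = 0.2202

0.2202


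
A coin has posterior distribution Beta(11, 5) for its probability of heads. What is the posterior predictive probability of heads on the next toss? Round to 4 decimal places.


Posterior predictive = E[theta] = alpha/(alpha+beta)
= 11/16
= 0.6875

0.6875


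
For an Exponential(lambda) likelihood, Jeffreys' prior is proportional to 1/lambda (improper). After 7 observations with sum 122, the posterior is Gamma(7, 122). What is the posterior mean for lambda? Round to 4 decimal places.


Posterior = Gamma(n, sum_x) = Gamma(7, 122)
Posterior mean = shape/rate = 7/122
= 0.0574

0.0574


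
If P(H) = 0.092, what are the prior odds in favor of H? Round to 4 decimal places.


Prior odds = P(H) / (1 - P(H))
= 0.092 / 0.908
= 0.1013

0.1013


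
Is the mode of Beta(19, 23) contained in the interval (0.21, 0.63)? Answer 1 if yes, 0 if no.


Mode = (a-1)/(a+b-2) = 18/40 = 0.45
Interval: (0.21, 0.63)
Contains mode? 1

1


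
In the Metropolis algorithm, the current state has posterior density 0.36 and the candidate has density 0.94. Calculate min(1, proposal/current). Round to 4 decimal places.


Ratio = 0.94/0.36 = 2.6111
Acceptance probability = min(1, 2.6111)
= 1.0

1.0


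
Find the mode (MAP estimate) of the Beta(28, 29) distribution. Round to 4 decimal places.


For Beta(a,b) with a,b > 1:
Mode = (a-1)/(a+b-2) = (28-1)/(57-2)
= 27/55 = 0.4909

0.4909


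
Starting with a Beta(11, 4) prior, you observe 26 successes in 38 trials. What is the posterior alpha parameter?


For a Beta-Binomial conjugate model:
Posterior alpha = prior alpha + number of successes
= 11 + 26 = 37

37


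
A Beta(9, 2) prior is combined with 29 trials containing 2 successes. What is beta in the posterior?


In conjugate updating:
beta_posterior = beta_prior + (n - k)
= 2 + (29 - 2)
= 2 + 27 = 29

29


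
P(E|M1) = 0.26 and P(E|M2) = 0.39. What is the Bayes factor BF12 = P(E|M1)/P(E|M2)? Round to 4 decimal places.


Bayes factor BF12 = P(E|M1) / P(E|M2)
= 0.26 / 0.39
= 0.6667

0.6667


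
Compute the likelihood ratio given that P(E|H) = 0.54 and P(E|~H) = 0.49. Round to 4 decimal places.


LR = P(E|H) / P(E|~H)
= 0.54 / 0.49 = 1.102

1.102


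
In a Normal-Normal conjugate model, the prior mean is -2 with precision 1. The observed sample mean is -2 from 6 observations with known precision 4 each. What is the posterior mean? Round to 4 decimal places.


Posterior precision = tau0 + n*tau = 1 + 6*4 = 25
Posterior mean = (tau0*mu0 + n*tau*xbar) / posterior_precision
= (1*-2 + 6*4*-2) / 25
= -50 / 25 = -2.0

-2.0


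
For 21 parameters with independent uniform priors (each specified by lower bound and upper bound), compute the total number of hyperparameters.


A uniform prior has 2 hyperparameters per parameter.
Total = 21 * 2 = 42

42


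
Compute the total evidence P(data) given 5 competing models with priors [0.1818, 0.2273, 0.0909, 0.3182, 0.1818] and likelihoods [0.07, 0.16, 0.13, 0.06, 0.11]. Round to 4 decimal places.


Marginal likelihood = sum P(model_i) * P(data|model_i)
Model 1: 0.1818 * 0.07 = 0.0127
Model 2: 0.2273 * 0.16 = 0.0364
Model 3: 0.0909 * 0.13 = 0.0118
Model 4: 0.3182 * 0.06 = 0.0191
Model 5: 0.1818 * 0.11 = 0.02
Total = 0.1

0.1


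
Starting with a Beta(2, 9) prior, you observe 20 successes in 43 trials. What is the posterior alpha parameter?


For a Beta-Binomial conjugate model:
Posterior alpha = prior alpha + number of successes
= 2 + 20 = 22

22


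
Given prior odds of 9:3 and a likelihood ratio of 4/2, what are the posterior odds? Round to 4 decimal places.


Posterior odds = prior odds * LR
Prior odds = 9/3 = 3.0
LR = 4/2 = 2.0
Posterior odds = 3.0 * 2.0 = 6.0

6.0


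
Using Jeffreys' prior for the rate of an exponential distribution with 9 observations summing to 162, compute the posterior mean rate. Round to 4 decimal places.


Jeffreys' prior leads to posterior Gamma(9, 162).
Mean = 9/162 = 0.0556

0.0556


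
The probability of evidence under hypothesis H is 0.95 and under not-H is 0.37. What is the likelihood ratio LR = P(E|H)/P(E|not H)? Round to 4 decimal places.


LR = 0.95 / 0.37
= 2.5676

2.5676


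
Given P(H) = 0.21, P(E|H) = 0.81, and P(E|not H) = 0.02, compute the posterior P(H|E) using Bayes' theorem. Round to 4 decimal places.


By Bayes' theorem: P(H|E) = P(E|H)*P(H) / P(E)
P(E) = P(E|H)*P(H) + P(E|not H)*P(not H)
P(E) = 0.81*0.21 + 0.02*0.79 = 0.1859
P(H|E) = 0.81*0.21 / 0.1859 = 0.915

0.915


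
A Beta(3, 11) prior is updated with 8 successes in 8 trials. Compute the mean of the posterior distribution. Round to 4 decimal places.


After update: Beta(11, 11)
Mean = 11 / (11 + 11) = 11 / 22
= 0.5

0.5


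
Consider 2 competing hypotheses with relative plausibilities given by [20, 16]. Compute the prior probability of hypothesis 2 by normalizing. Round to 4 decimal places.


Sum of weights = 20 + 16 = 36
Normalized prior for H2 = 16 / 36
= 0.4444

0.4444


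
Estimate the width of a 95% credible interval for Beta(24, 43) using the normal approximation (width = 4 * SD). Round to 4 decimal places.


For Beta(a,b): Var = ab/((a+b)^2(a+b+1))
Var = 0.0034, SD = 0.0581
Approximate 95% CI width = 4 * 0.0581 = 0.2326

0.2326


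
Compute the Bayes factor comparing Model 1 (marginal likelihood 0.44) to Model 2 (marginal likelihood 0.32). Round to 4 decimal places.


BF12 = marginal likelihood of M1 / marginal likelihood of M2
= 0.44/0.32
= 1.375

1.375


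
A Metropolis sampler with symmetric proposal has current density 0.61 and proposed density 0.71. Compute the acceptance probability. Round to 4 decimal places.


For symmetric proposals, acceptance = min(1, pi(x*)/pi(x))
= min(1, 0.71/0.61)
= min(1, 1.1639) = 1.0

1.0


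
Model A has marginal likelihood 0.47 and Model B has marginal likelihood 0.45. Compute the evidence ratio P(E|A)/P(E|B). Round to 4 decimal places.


Evidence ratio = P(E|A) / P(E|B)
= 0.47 / 0.45
= 1.0444

1.0444


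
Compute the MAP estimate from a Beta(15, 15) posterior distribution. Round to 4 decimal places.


MAP = mode of Beta distribution
= (alpha - 1)/(alpha + beta - 2)
= (15-1)/(15+15-2)
= 14/28 = 0.5

0.5


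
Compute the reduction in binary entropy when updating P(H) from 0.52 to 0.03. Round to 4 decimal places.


H_before = -p*log2(p) - (1-p)*log2(1-p) for p=0.52: 0.9988
H_after for p=0.03: 0.1944
Reduction = 0.9988 - 0.1944 = 0.8045

0.8045


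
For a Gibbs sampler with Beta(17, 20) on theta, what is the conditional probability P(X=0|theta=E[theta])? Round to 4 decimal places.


E[theta] = 17/(17+20) = 0.4595
P(X=0|theta) = 1 - theta = 0.5405

0.5405


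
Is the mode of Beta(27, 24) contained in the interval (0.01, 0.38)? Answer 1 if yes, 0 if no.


Mode = (a-1)/(a+b-2) = 26/49 = 0.5306
Interval: (0.01, 0.38)
Contains mode? 0

0


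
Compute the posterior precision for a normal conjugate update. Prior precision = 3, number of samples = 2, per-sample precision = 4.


tau_post = tau_0 + n * tau
= 3 + 2 * 4 = 11

11


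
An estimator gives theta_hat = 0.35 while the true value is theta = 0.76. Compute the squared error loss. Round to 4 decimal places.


The squared error loss is (theta_hat - theta)^2
= (0.35 - 0.76)^2
= (-0.41)^2 = 0.1681

0.1681


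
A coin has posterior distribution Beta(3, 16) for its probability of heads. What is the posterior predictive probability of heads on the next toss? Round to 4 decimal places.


Posterior predictive = E[theta] = alpha/(alpha+beta)
= 3/19
= 0.1579

0.1579


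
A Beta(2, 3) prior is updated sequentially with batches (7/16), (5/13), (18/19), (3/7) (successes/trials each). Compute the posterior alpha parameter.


Sequential conjugate updating is equivalent to a single batch update.
Total successes across all batches = 33
alpha_posterior = alpha_prior + total_successes = 2 + 33
= 35

35


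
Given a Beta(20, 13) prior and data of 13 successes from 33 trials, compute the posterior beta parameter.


Number of failures = 33 - 13 = 20
Posterior beta = 13 + 20 = 33

33


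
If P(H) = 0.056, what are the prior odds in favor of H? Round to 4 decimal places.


Prior odds = P(H) / (1 - P(H))
= 0.056 / 0.944
= 0.0593

0.0593


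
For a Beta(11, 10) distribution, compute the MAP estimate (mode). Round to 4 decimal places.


MAP = mode = (a-1)/(a+b-2)
= (11-1)/(11+10-2)
= 10/19 = 0.5263

0.5263


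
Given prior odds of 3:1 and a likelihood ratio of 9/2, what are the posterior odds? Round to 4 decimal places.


Posterior odds = prior odds * LR
Prior odds = 3/1 = 3.0
LR = 9/2 = 4.5
Posterior odds = 3.0 * 4.5 = 13.5

13.5


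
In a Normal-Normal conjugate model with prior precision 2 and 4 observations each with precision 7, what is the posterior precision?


Posterior precision = prior precision + n * observation precision
= 2 + 4 * 7
= 2 + 28 = 30

30


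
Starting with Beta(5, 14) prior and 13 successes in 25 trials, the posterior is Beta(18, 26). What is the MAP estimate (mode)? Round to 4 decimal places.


The mode of Beta(a, b) when a > 1 and b > 1 is (a-1)/(a+b-2)
= (18 - 1) / (18 + 26 - 2)
= 17 / 42
= 0.4048

0.4048


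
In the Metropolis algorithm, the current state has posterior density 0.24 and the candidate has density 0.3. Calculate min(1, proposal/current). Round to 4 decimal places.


Ratio = 0.3/0.24 = 1.25
Acceptance probability = min(1, 1.25)
= 1.0

1.0


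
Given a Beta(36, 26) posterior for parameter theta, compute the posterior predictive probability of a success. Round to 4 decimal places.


For a Beta-Bernoulli model, the predictive probability is the mean:
P(success) = 36/(36+26) = 36/62 = 0.5806

0.5806


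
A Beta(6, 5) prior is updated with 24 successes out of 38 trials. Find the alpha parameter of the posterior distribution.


In the Beta-Binomial conjugate update:
alpha_post = alpha_prior + successes
= 6 + 24
= 30

30


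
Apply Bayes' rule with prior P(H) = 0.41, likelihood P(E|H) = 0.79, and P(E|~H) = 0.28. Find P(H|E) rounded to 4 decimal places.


Step 1: Compute marginal P(E) = P(E|H)P(H) + P(E|~H)P(~H)
= 0.79*0.41 + 0.28*0.59 = 0.4891
Step 2: P(H|E) = P(E|H)P(H)/P(E) = 0.3239/0.4891
= 0.6622

0.6622


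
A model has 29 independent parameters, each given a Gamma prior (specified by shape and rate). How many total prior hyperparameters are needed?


Each Gamma prior needs 2 hyperparameters (shape and rate).
Total = 2 * 29 = 58

58


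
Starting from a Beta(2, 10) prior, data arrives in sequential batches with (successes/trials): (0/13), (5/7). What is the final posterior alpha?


In sequential Bayesian updating, we sum all successes.
Total successes = 5
Final alpha = 2 + 5 = 7

7


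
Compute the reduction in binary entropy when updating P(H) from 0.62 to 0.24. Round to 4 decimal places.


H_before = -p*log2(p) - (1-p)*log2(1-p) for p=0.62: 0.958
H_after for p=0.24: 0.795
Reduction = 0.958 - 0.795 = 0.163

0.163


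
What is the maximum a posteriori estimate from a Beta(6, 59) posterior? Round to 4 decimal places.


The MAP estimate equals the mode of the distribution.
Mode of Beta(a,b) = (a-1)/(a+b-2)
= 5/63
= 0.0794

0.0794


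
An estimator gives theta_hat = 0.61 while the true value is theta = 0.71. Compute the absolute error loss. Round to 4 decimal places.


The absolute error loss is |theta_hat - theta|
= |0.61 - 0.71|
= 0.1

0.1


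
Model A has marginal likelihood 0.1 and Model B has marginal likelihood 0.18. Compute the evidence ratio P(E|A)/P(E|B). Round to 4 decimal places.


Evidence ratio = P(E|A) / P(E|B)
= 0.1 / 0.18
= 0.5556

0.5556


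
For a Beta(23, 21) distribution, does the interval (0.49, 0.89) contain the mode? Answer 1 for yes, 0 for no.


Mode of Beta(a,b) = (a-1)/(a+b-2)
= (23-1)/(23+21-2) = 0.5238
Check: 0.49 <= 0.5238 <= 0.89?
Result: 1

1


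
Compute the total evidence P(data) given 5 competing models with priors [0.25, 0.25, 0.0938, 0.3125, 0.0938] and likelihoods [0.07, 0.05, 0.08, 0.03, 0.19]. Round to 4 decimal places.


Marginal likelihood = sum P(model_i) * P(data|model_i)
Model 1: 0.25 * 0.07 = 0.0175
Model 2: 0.25 * 0.05 = 0.0125
Model 3: 0.0938 * 0.08 = 0.0075
Model 4: 0.3125 * 0.03 = 0.0094
Model 5: 0.0938 * 0.19 = 0.0178
Total = 0.0647

0.0647


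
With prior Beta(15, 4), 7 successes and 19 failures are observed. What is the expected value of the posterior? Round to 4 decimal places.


Posterior = Beta(22, 23)
E[theta] = alpha/(alpha+beta)
= 22/45 = 0.4889

0.4889


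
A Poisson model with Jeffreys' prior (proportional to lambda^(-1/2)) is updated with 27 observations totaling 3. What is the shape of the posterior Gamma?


Posterior = Gamma(0.5 + S, n)
= Gamma(0.5 + 3, 27)
Posterior shape = 0.5 + S = 0.5 + 3 = 3.5

3.5


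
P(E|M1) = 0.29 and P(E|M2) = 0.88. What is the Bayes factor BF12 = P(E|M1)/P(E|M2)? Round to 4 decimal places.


Bayes factor BF12 = P(E|M1) / P(E|M2)
= 0.29 / 0.88
= 0.3295

0.3295


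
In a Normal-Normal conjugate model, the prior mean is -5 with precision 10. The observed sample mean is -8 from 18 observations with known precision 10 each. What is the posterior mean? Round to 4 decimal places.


Posterior precision = tau0 + n*tau = 10 + 18*10 = 190
Posterior mean = (tau0*mu0 + n*tau*xbar) / posterior_precision
= (10*-5 + 18*10*-8) / 190
= -1490 / 190 = -7.8421

-7.8421


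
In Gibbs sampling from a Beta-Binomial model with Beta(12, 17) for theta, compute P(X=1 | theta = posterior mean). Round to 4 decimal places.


Posterior mean = alpha/(alpha+beta) = 12/29 = 0.4138
P(X=1|theta=mean) = theta = 0.4138

0.4138


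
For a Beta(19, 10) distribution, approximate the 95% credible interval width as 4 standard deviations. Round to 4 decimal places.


Variance of Beta(a,b) = ab / ((a+b)^2 * (a+b+1))
= 19*10 / ((29)^2 * 30)
= 0.0075
SD = sqrt(0.0075) = 0.0868
Width = 4 * SD = 0.3471

0.3471


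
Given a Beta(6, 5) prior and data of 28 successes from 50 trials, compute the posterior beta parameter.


Number of failures = 50 - 28 = 22
Posterior beta = 5 + 22 = 27

27


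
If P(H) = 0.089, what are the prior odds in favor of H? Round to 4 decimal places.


Prior odds = P(H) / (1 - P(H))
= 0.089 / 0.911
= 0.0977

0.0977


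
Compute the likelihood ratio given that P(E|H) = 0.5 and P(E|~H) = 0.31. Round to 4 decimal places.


LR = P(E|H) / P(E|~H)
= 0.5 / 0.31 = 1.6129

1.6129


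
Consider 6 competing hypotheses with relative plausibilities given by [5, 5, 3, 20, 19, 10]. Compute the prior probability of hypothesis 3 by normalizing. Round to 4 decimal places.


Sum of weights = 5 + 5 + 3 + 20 + 19 + 10 = 62
Normalized prior for H3 = 3 / 62
= 0.0484

0.0484


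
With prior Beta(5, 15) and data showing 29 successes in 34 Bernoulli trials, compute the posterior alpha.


Conjugate update: alpha_posterior = alpha_prior + k
= 5 + 29 = 34

34


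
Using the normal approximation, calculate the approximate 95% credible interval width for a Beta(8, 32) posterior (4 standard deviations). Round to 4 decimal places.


Var(Beta) = 8*32/(40^2 * 41) = 0.0039
SD = 0.0625
Width ~ 4*SD = 0.2499

0.2499


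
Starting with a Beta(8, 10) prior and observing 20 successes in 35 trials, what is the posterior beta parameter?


Posterior beta = prior beta + failures
Failures = 35 - 20 = 15
beta_post = 10 + 15 = 25

25


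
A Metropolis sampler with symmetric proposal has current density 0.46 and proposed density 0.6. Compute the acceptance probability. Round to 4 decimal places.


For symmetric proposals, acceptance = min(1, pi(x*)/pi(x))
= min(1, 0.6/0.46)
= min(1, 1.3043) = 1.0

1.0


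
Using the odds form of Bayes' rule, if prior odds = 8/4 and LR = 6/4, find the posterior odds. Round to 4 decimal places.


Bayes' rule in odds form: posterior odds = prior odds * LR
= (8 * 6) / (4 * 4)
= 48/16 = 3.0

3.0


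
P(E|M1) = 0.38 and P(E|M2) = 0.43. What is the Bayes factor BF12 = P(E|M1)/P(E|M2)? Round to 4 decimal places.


Bayes factor BF12 = P(E|M1) / P(E|M2)
= 0.38 / 0.43
= 0.8837

0.8837


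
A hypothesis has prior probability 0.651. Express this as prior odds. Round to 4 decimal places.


Odds = P(H) / P(not H) = 0.651 / 0.349
= 1.8653

1.8653


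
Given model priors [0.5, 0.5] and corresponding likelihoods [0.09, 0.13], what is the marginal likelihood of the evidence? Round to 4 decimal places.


P(E) = sum_i P(M_i) P(E|M_i)
= 0.045 + 0.065
= 0.11

0.11


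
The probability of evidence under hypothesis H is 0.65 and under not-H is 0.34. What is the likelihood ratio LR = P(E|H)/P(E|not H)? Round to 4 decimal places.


LR = 0.65 / 0.34
= 1.9118

1.9118


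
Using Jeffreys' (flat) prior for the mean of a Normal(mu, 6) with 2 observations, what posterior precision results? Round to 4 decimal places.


Flat prior means prior precision is 0.
Posterior precision = n / sigma^2 = 2/6 = 0.3333

0.3333


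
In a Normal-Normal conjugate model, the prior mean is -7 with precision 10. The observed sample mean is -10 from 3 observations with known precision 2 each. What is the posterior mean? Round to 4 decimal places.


Posterior precision = tau0 + n*tau = 10 + 3*2 = 16
Posterior mean = (tau0*mu0 + n*tau*xbar) / posterior_precision
= (10*-7 + 3*2*-10) / 16
= -130 / 16 = -8.125

-8.125


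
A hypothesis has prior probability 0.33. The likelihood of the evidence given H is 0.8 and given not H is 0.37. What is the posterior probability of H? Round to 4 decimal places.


Using Bayes' theorem:
P(E) = 0.33 * 0.8 + 0.67 * 0.37
P(E) = 0.5119
P(H|E) = (0.33 * 0.8) / 0.5119 = 0.5157

0.5157


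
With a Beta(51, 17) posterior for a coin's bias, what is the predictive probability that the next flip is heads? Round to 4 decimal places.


The predictive probability equals the posterior mean.
P(next = heads) = alpha / (alpha + beta)
= 51 / 68 = 0.75

0.75


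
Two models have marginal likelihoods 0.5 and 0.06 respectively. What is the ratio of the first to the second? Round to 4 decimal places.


Evidence ratio = 0.5 / 0.06
= 8.3333

8.3333


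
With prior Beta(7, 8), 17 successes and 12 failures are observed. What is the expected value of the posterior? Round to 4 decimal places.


Posterior = Beta(24, 20)
E[theta] = alpha/(alpha+beta)
= 24/44 = 0.5455

0.5455


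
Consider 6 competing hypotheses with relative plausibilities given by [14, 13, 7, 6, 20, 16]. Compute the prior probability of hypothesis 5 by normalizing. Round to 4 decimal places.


Sum of weights = 14 + 13 + 7 + 6 + 20 + 16 = 76
Normalized prior for H5 = 20 / 76
= 0.2632

0.2632


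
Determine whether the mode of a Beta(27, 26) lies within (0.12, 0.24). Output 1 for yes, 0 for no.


First find the mode: (a-1)/(a+b-2) = 0.5098
Is 0.5098 in (0.12, 0.24)? 0

0


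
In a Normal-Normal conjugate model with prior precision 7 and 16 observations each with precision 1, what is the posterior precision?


Posterior precision = prior precision + n * observation precision
= 7 + 16 * 1
= 7 + 16 = 23

23


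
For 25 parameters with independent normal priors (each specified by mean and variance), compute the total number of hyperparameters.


A normal prior has 2 hyperparameters per parameter.
Total = 25 * 2 = 50

50


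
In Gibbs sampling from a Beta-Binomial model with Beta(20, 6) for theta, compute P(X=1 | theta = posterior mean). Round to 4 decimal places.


Posterior mean = alpha/(alpha+beta) = 20/26 = 0.7692
P(X=1|theta=mean) = theta = 0.7692

0.7692


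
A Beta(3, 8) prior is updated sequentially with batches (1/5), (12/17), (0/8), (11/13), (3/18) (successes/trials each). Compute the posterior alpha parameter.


Sequential conjugate updating is equivalent to a single batch update.
Total successes across all batches = 27
alpha_posterior = alpha_prior + total_successes = 3 + 27
= 30

30


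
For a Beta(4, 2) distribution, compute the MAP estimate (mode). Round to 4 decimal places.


MAP = mode = (a-1)/(a+b-2)
= (4-1)/(4+2-2)
= 3/4 = 0.75

0.75


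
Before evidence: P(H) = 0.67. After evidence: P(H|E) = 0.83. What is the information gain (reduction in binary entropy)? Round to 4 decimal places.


Prior entropy = 0.9149
Posterior entropy = 0.6577
Information gain = 0.9149 - 0.6577 = 0.2572

0.2572


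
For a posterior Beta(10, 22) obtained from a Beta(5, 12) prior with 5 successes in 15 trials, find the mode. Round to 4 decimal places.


Mode = (alpha - 1) / (alpha + beta - 2)
= 9 / 30
= 0.3

0.3


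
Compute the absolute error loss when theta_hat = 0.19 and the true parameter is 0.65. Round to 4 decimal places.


L = |theta_hat - theta_true|
= |0.19 - 0.65| = 0.46

0.46


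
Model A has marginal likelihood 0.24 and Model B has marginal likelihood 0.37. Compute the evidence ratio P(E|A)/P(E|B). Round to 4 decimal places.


Evidence ratio = P(E|A) / P(E|B)
= 0.24 / 0.37
= 0.6486

0.6486


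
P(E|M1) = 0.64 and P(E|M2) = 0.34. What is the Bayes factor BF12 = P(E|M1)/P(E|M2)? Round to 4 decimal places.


Bayes factor BF12 = P(E|M1) / P(E|M2)
= 0.64 / 0.34
= 1.8824

1.8824


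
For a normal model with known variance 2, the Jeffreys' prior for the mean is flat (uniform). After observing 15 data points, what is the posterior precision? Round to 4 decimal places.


Jeffreys' prior for normal mean (known variance) is flat.
Prior precision = 0.
Posterior precision = prior_prec + n/sigma^2 = 0 + 15/2
= 7.5

7.5


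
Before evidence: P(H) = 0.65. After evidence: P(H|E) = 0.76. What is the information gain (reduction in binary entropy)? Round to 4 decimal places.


Prior entropy = 0.9341
Posterior entropy = 0.795
Information gain = 0.9341 - 0.795 = 0.139

0.139


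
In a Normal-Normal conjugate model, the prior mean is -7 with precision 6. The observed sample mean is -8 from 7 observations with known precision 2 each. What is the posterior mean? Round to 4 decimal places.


Posterior precision = tau0 + n*tau = 6 + 7*2 = 20
Posterior mean = (tau0*mu0 + n*tau*xbar) / posterior_precision
= (6*-7 + 7*2*-8) / 20
= -154 / 20 = -7.7

-7.7


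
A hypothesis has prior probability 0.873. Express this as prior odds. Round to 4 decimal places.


Odds = P(H) / P(not H) = 0.873 / 0.127
= 6.874

6.874


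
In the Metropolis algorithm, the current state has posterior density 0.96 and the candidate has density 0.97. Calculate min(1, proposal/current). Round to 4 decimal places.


Ratio = 0.97/0.96 = 1.0104
Acceptance probability = min(1, 1.0104)
= 1.0

1.0


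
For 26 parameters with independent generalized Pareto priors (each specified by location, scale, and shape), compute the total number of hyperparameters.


A generalized Pareto prior has 3 hyperparameters per parameter.
Total = 26 * 3 = 78

78


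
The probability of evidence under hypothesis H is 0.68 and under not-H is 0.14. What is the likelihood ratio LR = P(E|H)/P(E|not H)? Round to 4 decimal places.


LR = 0.68 / 0.14
= 4.8571

4.8571


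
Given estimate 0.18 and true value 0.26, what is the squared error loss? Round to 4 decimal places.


Squared error = (estimate - true)^2
Difference = -0.08
Loss = -0.08^2 = 0.0064

0.0064


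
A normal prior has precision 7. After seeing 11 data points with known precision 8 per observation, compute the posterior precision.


In the conjugate normal model, precisions add:
tau_posterior = tau_prior + n * tau_data
= 7 + 11*8 = 95

95


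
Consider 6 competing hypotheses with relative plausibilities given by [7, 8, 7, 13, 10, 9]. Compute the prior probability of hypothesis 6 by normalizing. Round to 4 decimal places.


Sum of weights = 7 + 8 + 7 + 13 + 10 + 9 = 54
Normalized prior for H6 = 9 / 54
= 0.1667

0.1667
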